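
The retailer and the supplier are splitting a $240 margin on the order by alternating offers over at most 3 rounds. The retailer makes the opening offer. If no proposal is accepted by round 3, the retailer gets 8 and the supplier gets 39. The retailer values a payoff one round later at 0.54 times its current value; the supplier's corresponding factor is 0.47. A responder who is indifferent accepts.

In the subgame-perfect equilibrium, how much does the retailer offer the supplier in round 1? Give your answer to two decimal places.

61.79

Round 3 (the retailer proposes): the supplier gets 39 if talks fail, so the retailer offers 39 and keeps 201.
Round 2 (the supplier proposes): the retailer can get 201 next round, worth 0.54 × 201 = 108.54 now; the supplier offers that and keeps 131.46.
Round 1 (the retailer proposes): the supplier can get 131.46 next round, worth 0.47 × 131.46 = 61.7862 now, so the retailer offers 61.7862, keeping 178.2138.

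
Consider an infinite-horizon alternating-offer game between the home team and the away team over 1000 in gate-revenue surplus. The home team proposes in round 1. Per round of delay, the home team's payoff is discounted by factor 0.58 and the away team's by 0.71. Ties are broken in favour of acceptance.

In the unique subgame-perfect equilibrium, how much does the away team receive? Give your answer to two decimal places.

When the home team proposes, the away team accepts any offer worth at least 0.71 times what the away team would get by proposing next round; and vice versa.
This gives x = 1000 − 0.71y and y = 1000 − 0.58x, where x and y are each side's share when it proposes.
Hence (1 − 0.71·0.58)x = 1000(1 − 0.71), i.e. 0.5882·x = 290.
x ≈ 493.0296; the away team's share is 1000 − x ≈ 506.9704.

506.97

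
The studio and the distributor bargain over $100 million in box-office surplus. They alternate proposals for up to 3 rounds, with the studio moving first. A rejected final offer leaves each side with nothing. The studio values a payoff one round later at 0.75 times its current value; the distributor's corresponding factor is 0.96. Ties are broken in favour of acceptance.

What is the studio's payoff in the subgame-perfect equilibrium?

Round 3 (the studio proposes): the distributor will accept anything ≥ 0, so the studio offers 0 and keeps 100.
Round 2 (the distributor proposes): the studio can get 100 next round, worth 0.75 × 100 = 75 now. The distributor offers 75 and keeps 100 − 75 = 25.
Round 1 (the studio proposes): the distributor can get 25 next round, worth 0.96 × 25 = 24 now; the studio offers that and keeps 76.

76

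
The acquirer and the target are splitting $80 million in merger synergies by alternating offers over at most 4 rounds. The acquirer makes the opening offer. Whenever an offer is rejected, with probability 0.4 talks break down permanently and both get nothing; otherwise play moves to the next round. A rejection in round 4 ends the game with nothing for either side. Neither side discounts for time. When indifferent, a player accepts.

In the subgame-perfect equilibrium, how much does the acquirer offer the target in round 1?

36.48

Round 4 (the target proposes): the acquirer will accept anything ≥ 0, so the target offers 0 and keeps 80.
Round 3 (the acquirer proposes): rejecting gives the target an expected 0.6 × 80 = 48, so the acquirer offers 48, keeping 32.
Round 2 (the target proposes): rejecting gives the acquirer an expected 0.6 × 32 = 19.2; the target offers that and keeps 60.8.
Round 1 (the acquirer proposes): rejecting gives the target an expected 0.6 × 60.8 = 36.48. The acquirer offers 36.48 and keeps 80 − 36.48 = 43.52.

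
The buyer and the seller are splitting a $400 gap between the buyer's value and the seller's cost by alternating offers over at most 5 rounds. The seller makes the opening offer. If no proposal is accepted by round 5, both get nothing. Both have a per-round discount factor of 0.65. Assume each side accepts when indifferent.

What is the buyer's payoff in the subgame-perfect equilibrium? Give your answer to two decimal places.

Round 5 (the seller proposes): rejection yields 0 for the buyer; the seller offers 0 and keeps 400.
Round 4 (the buyer proposes): the seller can get 400 next round, worth 0.65 × 400 = 260 now, so the buyer offers 260, keeping 140.
Round 3 (the seller proposes): the buyer can get 140 next round, worth 0.65 × 140 = 91 now; the seller offers that and keeps 309.
Round 2 (the buyer proposes): the seller can get 309 next round, worth 0.65 × 309 = 200.85 now; the buyer offers that and keeps 199.15.
Round 1 (the seller proposes): the buyer can get 199.15 next round, worth 0.65 × 199.15 = 129.4475 now, so the seller offers 129.4475, keeping 270.5525.

129.45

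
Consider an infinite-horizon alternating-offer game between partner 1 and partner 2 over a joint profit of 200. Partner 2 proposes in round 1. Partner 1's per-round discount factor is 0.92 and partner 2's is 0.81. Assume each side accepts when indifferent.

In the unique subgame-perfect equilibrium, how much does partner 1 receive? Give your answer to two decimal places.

In a stationary SPE each proposer offers the other exactly their discounted continuation value.
If partner 2 keeps x when proposing and partner 1 keeps y when proposing, then x = 200 − 0.92y and y = 200 − 0.81x.
Solving: x = 200(1 − 0.92) / (1 − 0.81·0.92) = 16 / 0.2548 ≈ 62.7943.
Partner 1 gets 200 − 62.7943 ≈ 137.2057.

137.21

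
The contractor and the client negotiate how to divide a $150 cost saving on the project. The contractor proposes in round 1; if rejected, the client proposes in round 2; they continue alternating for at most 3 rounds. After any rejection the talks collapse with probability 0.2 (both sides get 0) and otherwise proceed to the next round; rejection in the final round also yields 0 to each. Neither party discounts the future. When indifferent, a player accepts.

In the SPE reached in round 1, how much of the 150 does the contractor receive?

126

Round 3 (the contractor proposes): rejection yields 0 for the client; the contractor offers 0 and keeps 150.
Round 2 (the client proposes): rejecting gives the contractor an expected 0.8 × 150 = 120; the client offers that and keeps 30.
Round 1 (the contractor proposes): rejecting gives the client an expected 0.8 × 30 = 24, so the contractor offers 24, keeping 126.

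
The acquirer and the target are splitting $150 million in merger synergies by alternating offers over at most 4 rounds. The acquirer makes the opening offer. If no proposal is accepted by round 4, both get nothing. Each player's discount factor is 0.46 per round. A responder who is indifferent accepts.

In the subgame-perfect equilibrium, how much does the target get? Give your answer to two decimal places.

51.86

By backward induction:
Round 4 (the target proposes): rejection yields 0 for the acquirer; the target offers 0 and keeps 150.
Round 3 (the acquirer proposes): the target can get 150 next round, worth 0.46 × 150 = 69 now, so the acquirer offers 69, keeping 81.
Round 2 (the target proposes): the acquirer can get 81 next round, worth 0.46 × 81 = 37.26 now; the target offers that and keeps 112.74.
Round 1 (the acquirer proposes): the target can get 112.74 next round, worth 0.46 × 112.74 = 51.8604 now. The acquirer offers 51.8604 and keeps 150 − 51.8604 = 98.1396.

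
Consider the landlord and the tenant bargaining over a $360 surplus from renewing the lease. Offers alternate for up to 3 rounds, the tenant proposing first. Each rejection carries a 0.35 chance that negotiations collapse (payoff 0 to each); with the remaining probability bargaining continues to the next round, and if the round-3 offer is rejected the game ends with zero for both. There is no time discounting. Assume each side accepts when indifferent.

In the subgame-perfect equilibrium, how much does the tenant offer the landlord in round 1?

81.9

Round 3 (the tenant proposes): the landlord will accept anything ≥ 0, so the tenant offers 0 and keeps 360.
Round 2 (the landlord proposes): rejecting gives the tenant an expected 0.65 × 360 = 234, so the landlord offers 234, keeping 126.
Round 1 (the tenant proposes): rejecting gives the landlord an expected 0.65 × 126 = 81.9. The tenant offers 81.9 and keeps 360 − 81.9 = 278.1.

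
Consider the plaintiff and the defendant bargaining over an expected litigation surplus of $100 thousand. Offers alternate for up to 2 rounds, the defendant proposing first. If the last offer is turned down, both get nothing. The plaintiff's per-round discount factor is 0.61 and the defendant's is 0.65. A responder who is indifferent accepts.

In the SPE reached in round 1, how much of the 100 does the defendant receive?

Work backward from the last round.
Round 2 (the plaintiff proposes): rejection yields 0 for the defendant; the plaintiff offers 0 and keeps 100.
Round 1 (the defendant proposes): the plaintiff can get 100 next round, worth 0.61 × 100 = 61 now. The defendant offers 61 and keeps 100 − 61 = 39.

39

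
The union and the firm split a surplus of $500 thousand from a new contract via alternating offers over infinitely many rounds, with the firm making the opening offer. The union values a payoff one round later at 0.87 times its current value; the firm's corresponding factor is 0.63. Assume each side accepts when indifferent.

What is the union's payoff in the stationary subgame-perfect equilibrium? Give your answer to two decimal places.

356.16

Let x be the firm's share when the firm proposes and y be the union's share when the union proposes.
The union accepts iff offered ≥ 0.87·y, so x = 500 − 0.87y. Symmetrically y = 500 − 0.63x.
Substituting: x = 500 − 0.87(500 − 0.63x), giving x(1 − 0.63·0.87) = 500(1 − 0.87).
So x = 500 × 0.13 / 0.4519 ≈ 143.8371, and the union receives 500 − x ≈ 356.1629.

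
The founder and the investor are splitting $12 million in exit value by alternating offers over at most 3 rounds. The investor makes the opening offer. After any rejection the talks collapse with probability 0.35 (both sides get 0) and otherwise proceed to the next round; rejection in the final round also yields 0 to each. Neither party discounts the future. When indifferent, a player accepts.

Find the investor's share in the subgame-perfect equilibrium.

Round 3 (the investor proposes): rejection yields 0 for the founder; the investor offers 0 and keeps 12.
Round 2 (the founder proposes): rejecting gives the investor an expected 0.65 × 12 = 7.8, so the founder offers 7.8, keeping 4.2.
Round 1 (the investor proposes): rejecting gives the founder an expected 0.65 × 4.2 = 2.73. The investor offers 2.73 and keeps 12 − 2.73 = 9.27.

9.27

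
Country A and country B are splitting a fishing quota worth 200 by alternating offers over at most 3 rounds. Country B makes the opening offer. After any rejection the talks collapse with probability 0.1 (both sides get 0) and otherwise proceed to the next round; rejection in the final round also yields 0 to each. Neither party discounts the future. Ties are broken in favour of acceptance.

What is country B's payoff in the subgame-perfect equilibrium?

Round 3 (country B proposes): rejection yields 0 for country A; country B offers 0 and keeps 200.
Round 2 (country A proposes): rejecting gives country B an expected 0.9 × 200 = 180. Country A offers 180 and keeps 200 − 180 = 20.
Round 1 (country B proposes): rejecting gives country A an expected 0.9 × 20 = 18, so country B offers 18, keeping 182.

182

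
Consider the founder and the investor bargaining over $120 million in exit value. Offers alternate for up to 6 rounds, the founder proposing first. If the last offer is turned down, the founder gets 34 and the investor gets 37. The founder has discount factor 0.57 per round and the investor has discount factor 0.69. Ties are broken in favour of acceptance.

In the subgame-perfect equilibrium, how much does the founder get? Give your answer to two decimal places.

Solve by backward induction from round 6.
Round 6 (the investor proposes): the founder gets 34 if talks fail, so the investor offers 34 and keeps 86.
Round 5 (the founder proposes): the investor can get 86 next round, worth 0.69 × 86 = 59.34 now. The founder offers 59.34 and keeps 120 − 59.34 = 60.66.
Round 4 (the investor proposes): the founder can get 60.66 next round, worth 0.57 × 60.66 = 34.5762 now; the investor offers that and keeps 85.4238.
Round 3 (the founder proposes): the investor can get 85.4238 next round, worth 0.69 × 85.4238 = 58.942422 now, so the founder offers 58.942422, keeping 61.057578.
Round 2 (the investor proposes): the founder can get 61.057578 next round, worth 0.57 × 61.057578 = 34.80281946 now. The investor offers 34.80281946 and keeps 120 − 34.80281946 = 85.19718054.
Round 1 (the founder proposes): the investor can get 85.19718054 next round, worth 0.69 × 85.19718054 = 58.7860545726 now, so the founder offers 58.7860545726, keeping 61.2139454274.

61.21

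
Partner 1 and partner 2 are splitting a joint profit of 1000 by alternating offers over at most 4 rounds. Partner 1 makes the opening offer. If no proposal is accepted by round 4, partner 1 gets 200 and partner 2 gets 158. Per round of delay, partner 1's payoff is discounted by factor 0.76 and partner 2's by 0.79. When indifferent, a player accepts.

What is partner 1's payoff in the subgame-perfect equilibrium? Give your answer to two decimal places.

430.95

Round 4 (partner 2 proposes): partner 1 gets 200 if talks fail, so partner 2 offers 200 and keeps 800.
Round 3 (partner 1 proposes): partner 2 can get 800 next round, worth 0.79 × 800 = 632 now; partner 1 offers that and keeps 368.
Round 2 (partner 2 proposes): partner 1 can get 368 next round, worth 0.76 × 368 = 279.68 now, so partner 2 offers 279.68, keeping 720.32.
Round 1 (partner 1 proposes): partner 2 can get 720.32 next round, worth 0.79 × 720.32 = 569.0528 now. Partner 1 offers 569.0528 and keeps 1000 − 569.0528 = 430.9472.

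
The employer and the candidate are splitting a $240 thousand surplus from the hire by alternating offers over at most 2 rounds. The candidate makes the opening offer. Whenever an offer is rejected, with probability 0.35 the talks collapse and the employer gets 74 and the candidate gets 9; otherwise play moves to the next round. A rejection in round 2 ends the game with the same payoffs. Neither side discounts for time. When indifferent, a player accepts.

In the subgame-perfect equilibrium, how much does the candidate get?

63.95

Round 2 (the employer proposes): the candidate gets 9 if talks fail, so the employer offers 9 and keeps 231.
Round 1 (the candidate proposes): rejecting gives the employer an expected 0.65 × 231 + 0.35 × 74 = 176.05, so the candidate offers 176.05, keeping 63.95.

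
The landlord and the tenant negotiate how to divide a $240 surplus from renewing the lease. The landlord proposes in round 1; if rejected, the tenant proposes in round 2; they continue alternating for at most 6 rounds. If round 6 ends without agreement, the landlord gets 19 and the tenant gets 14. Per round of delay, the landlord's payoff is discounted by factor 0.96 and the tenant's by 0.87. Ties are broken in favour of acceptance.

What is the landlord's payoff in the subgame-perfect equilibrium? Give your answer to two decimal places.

90.55

Round 6 (the tenant proposes): the landlord gets 19 if talks fail, so the tenant offers 19 and keeps 221.
Round 5 (the landlord proposes): the tenant can get 221 next round, worth 0.87 × 221 = 192.27 now. The landlord offers 192.27 and keeps 240 − 192.27 = 47.73.
Round 4 (the tenant proposes): the landlord can get 47.73 next round, worth 0.96 × 47.73 = 45.8208 now; the tenant offers that and keeps 194.1792.
Round 3 (the landlord proposes): the tenant can get 194.1792 next round, worth 0.87 × 194.1792 = 168.935904 now, so the landlord offers 168.935904, keeping 71.064096.
Round 2 (the tenant proposes): the landlord can get 71.064096 next round, worth 0.96 × 71.064096 = 68.22153216 now; the tenant offers that and keeps 171.77846784.
Round 1 (the landlord proposes): the tenant can get 171.77846784 next round, worth 0.87 × 171.77846784 = 149.4472670208 now. The landlord offers 149.4472670208 and keeps 240 − 149.4472670208 = 90.5527329792.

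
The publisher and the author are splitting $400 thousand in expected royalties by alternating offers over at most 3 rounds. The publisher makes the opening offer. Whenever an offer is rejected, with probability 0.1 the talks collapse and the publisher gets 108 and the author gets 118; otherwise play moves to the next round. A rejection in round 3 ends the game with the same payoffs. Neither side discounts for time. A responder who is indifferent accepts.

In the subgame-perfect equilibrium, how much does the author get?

133.66

Round 3 (the publisher proposes): the author gets 118 if talks fail, so the publisher offers 118 and keeps 282.
Round 2 (the author proposes): rejecting gives the publisher an expected 0.9 × 282 + 0.1 × 108 = 264.6, so the author offers 264.6, keeping 135.4.
Round 1 (the publisher proposes): rejecting gives the author an expected 0.9 × 135.4 + 0.1 × 118 = 133.66, so the publisher offers 133.66, keeping 266.34.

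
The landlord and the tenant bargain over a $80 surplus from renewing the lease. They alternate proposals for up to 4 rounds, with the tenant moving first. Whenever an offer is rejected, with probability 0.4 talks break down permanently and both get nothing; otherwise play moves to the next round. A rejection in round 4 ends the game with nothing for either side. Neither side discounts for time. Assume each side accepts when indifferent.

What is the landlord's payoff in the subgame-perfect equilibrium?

36.48

Round 4 (the landlord proposes): the tenant will accept anything ≥ 0, so the landlord offers 0 and keeps 80.
Round 3 (the tenant proposes): rejecting gives the landlord an expected 0.6 × 80 = 48; the tenant offers that and keeps 32.
Round 2 (the landlord proposes): rejecting gives the tenant an expected 0.6 × 32 = 19.2, so the landlord offers 19.2, keeping 60.8.
Round 1 (the tenant proposes): rejecting gives the landlord an expected 0.6 × 60.8 = 36.48, so the tenant offers 36.48, keeping 43.52.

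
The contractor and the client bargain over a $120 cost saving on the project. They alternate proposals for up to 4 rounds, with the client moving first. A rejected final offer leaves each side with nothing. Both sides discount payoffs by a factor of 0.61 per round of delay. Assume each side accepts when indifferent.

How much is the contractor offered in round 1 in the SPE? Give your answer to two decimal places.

55.79

Round 4 (the contractor proposes): the client will accept anything ≥ 0, so the contractor offers 0 and keeps 120.
Round 3 (the client proposes): the contractor can get 120 next round, worth 0.61 × 120 = 73.2 now, so the client offers 73.2, keeping 46.8.
Round 2 (the contractor proposes): the client can get 46.8 next round, worth 0.61 × 46.8 = 28.548 now; the contractor offers that and keeps 91.452.
Round 1 (the client proposes): the contractor can get 91.452 next round, worth 0.61 × 91.452 = 55.78572 now; the client offers that and keeps 64.21428.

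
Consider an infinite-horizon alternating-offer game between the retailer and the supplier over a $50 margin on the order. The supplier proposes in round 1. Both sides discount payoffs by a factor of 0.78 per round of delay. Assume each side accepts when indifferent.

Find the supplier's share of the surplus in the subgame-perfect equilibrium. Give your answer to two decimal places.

Let x be the supplier's share when the supplier proposes and y be the retailer's share when the retailer proposes.
The retailer accepts iff offered ≥ 0.78·y, so x = 50 − 0.78y. Symmetrically y = 50 − 0.78x.
Substituting: x = 50 − 0.78(50 − 0.78x), giving x(1 − 0.78·0.78) = 50(1 − 0.78).
So x = 50 × 0.22 / 0.3916 ≈ 28.0899, and the retailer receives 50 − x ≈ 21.9101.

28.09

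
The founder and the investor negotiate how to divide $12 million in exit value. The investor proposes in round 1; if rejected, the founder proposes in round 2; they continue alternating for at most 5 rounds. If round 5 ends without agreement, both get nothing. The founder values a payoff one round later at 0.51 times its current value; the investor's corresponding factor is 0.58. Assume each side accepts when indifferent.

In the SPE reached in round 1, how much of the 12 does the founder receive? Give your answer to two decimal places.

3.33

Work backward from the last round.
Round 5 (the investor proposes): rejection yields 0 for the founder; the investor offers 0 and keeps 12.
Round 4 (the founder proposes): the investor can get 12 next round, worth 0.58 × 12 = 6.96 now. The founder offers 6.96 and keeps 12 − 6.96 = 5.04.
Round 3 (the investor proposes): the founder can get 5.04 next round, worth 0.51 × 5.04 = 2.5704 now, so the investor offers 2.5704, keeping 9.4296.
Round 2 (the founder proposes): the investor can get 9.4296 next round, worth 0.58 × 9.4296 = 5.469168 now, so the founder offers 5.469168, keeping 6.530832.
Round 1 (the investor proposes): the founder can get 6.530832 next round, worth 0.51 × 6.530832 = 3.33072432 now, so the investor offers 3.33072432, keeping 8.66927568.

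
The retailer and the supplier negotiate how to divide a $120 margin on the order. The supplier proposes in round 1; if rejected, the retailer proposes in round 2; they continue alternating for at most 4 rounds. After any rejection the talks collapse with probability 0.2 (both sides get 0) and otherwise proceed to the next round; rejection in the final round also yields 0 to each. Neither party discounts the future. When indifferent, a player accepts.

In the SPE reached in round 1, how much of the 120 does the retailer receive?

80.64

By backward induction:
Round 4 (the retailer proposes): rejection yields 0 for the supplier; the retailer offers 0 and keeps 120.
Round 3 (the supplier proposes): rejecting gives the retailer an expected 0.8 × 120 = 96. The supplier offers 96 and keeps 120 − 96 = 24.
Round 2 (the retailer proposes): rejecting gives the supplier an expected 0.8 × 24 = 19.2; the retailer offers that and keeps 100.8.
Round 1 (the supplier proposes): rejecting gives the retailer an expected 0.8 × 100.8 = 80.64. The supplier offers 80.64 and keeps 120 − 80.64 = 39.36.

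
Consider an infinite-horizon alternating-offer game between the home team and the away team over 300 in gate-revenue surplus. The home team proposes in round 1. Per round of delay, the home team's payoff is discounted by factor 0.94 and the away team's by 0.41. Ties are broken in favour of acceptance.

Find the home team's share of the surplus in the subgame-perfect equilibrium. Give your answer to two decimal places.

287.99

Let x be the home team's share when the home team proposes and y be the away team's share when the away team proposes.
The away team accepts iff offered ≥ 0.41·y, so x = 300 − 0.41y. Symmetrically y = 300 − 0.94x.
Substituting: x = 300 − 0.41(300 − 0.94x), giving x(1 − 0.94·0.41) = 300(1 − 0.41).
So x = 300 × 0.59 / 0.6146 ≈ 287.9922, and the away team receives 300 − x ≈ 12.0078.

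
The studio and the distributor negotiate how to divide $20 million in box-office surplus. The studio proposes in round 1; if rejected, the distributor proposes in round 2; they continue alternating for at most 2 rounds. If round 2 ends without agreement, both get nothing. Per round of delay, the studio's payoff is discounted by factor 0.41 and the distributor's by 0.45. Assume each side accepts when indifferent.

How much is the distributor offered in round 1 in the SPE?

Round 2 (the distributor proposes): rejection yields 0 for the studio; the distributor offers 0 and keeps 20.
Round 1 (the studio proposes): the distributor can get 20 next round, worth 0.45 × 20 = 9 now; the studio offers that and keeps 11.

9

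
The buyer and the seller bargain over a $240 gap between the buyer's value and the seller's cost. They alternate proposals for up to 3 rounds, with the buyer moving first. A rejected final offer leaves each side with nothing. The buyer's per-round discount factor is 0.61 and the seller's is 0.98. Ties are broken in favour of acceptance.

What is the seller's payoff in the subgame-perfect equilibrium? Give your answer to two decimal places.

Work backward from the last round.
Round 3 (the buyer proposes): the seller will accept anything ≥ 0, so the buyer offers 0 and keeps 240.
Round 2 (the seller proposes): the buyer can get 240 next round, worth 0.61 × 240 = 146.4 now. The seller offers 146.4 and keeps 240 − 146.4 = 93.6.
Round 1 (the buyer proposes): the seller can get 93.6 next round, worth 0.98 × 93.6 = 91.728 now, so the buyer offers 91.728, keeping 148.272.

91.73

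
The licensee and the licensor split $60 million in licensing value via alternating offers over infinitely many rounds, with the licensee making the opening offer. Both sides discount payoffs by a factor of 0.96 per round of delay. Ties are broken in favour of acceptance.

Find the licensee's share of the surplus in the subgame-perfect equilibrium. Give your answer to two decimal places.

30.61

In a stationary SPE each proposer offers the other exactly their discounted continuation value.
If the licensee keeps x when proposing and the licensor keeps y when proposing, then x = 60 − 0.96y and y = 60 − 0.96x.
Solving: x = 60(1 − 0.96) / (1 − 0.96·0.96) = 2.4 / 0.0784 ≈ 30.6122.
The licensor gets 60 − 30.6122 ≈ 29.3878.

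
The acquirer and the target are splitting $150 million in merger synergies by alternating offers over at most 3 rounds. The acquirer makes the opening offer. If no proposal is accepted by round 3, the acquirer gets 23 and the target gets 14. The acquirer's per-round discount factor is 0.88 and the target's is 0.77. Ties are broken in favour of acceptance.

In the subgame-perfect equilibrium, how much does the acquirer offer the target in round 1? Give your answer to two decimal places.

23.35

Round 3 (the acquirer proposes): the target gets 14 if talks fail, so the acquirer offers 14 and keeps 136.
Round 2 (the target proposes): the acquirer can get 136 next round, worth 0.88 × 136 = 119.68 now. The target offers 119.68 and keeps 150 − 119.68 = 30.32.
Round 1 (the acquirer proposes): the target can get 30.32 next round, worth 0.77 × 30.32 = 23.3464 now, so the acquirer offers 23.3464, keeping 126.6536.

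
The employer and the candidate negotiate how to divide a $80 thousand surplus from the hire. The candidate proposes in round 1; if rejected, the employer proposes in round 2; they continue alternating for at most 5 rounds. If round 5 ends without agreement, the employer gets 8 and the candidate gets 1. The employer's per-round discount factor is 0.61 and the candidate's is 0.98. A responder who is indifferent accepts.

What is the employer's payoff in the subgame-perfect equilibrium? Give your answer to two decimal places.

4.42

Round 5 (the candidate proposes): the employer gets 8 if talks fail, so the candidate offers 8 and keeps 72.
Round 4 (the employer proposes): the candidate can get 72 next round, worth 0.98 × 72 = 70.56 now, so the employer offers 70.56, keeping 9.44.
Round 3 (the candidate proposes): the employer can get 9.44 next round, worth 0.61 × 9.44 = 5.7584 now; the candidate offers that and keeps 74.2416.
Round 2 (the employer proposes): the candidate can get 74.2416 next round, worth 0.98 × 74.2416 = 72.756768 now; the employer offers that and keeps 7.243232.
Round 1 (the candidate proposes): the employer can get 7.243232 next round, worth 0.61 × 7.243232 = 4.41837152 now, so the candidate offers 4.41837152, keeping 75.58162848.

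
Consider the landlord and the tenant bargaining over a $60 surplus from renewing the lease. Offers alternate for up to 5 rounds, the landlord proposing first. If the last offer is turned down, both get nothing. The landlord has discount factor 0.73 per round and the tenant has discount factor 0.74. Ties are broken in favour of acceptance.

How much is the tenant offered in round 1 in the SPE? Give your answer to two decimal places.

Work backward from the last round.
Round 5 (the landlord proposes): the tenant will accept anything ≥ 0, so the landlord offers 0 and keeps 60.
Round 4 (the tenant proposes): the landlord can get 60 next round, worth 0.73 × 60 = 43.8 now. The tenant offers 43.8 and keeps 60 − 43.8 = 16.2.
Round 3 (the landlord proposes): the tenant can get 16.2 next round, worth 0.74 × 16.2 = 11.988 now; the landlord offers that and keeps 48.012.
Round 2 (the tenant proposes): the landlord can get 48.012 next round, worth 0.73 × 48.012 = 35.04876 now. The tenant offers 35.04876 and keeps 60 − 35.04876 = 24.95124.
Round 1 (the landlord proposes): the tenant can get 24.95124 next round, worth 0.74 × 24.95124 = 18.4639176 now; the landlord offers that and keeps 41.5360824.

18.46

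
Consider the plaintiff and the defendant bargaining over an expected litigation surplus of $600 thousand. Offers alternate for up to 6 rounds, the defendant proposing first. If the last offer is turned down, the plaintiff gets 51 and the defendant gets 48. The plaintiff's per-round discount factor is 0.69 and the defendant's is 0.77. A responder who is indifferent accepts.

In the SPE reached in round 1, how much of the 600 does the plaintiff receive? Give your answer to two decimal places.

253.33

Work backward from the last round.
Round 6 (the plaintiff proposes): the defendant gets 48 if talks fail, so the plaintiff offers 48 and keeps 552.
Round 5 (the defendant proposes): the plaintiff can get 552 next round, worth 0.69 × 552 = 380.88 now. The defendant offers 380.88 and keeps 600 − 380.88 = 219.12.
Round 4 (the plaintiff proposes): the defendant can get 219.12 next round, worth 0.77 × 219.12 = 168.7224 now. The plaintiff offers 168.7224 and keeps 600 − 168.7224 = 431.2776.
Round 3 (the defendant proposes): the plaintiff can get 431.2776 next round, worth 0.69 × 431.2776 = 297.581544 now. The defendant offers 297.581544 and keeps 600 − 297.581544 = 302.418456.
Round 2 (the plaintiff proposes): the defendant can get 302.418456 next round, worth 0.77 × 302.418456 = 232.86221112 now, so the plaintiff offers 232.86221112, keeping 367.13778888.
Round 1 (the defendant proposes): the plaintiff can get 367.13778888 next round, worth 0.69 × 367.13778888 = 253.3250743272 now. The defendant offers 253.3250743272 and keeps 600 − 253.3250743272 = 346.6749256728.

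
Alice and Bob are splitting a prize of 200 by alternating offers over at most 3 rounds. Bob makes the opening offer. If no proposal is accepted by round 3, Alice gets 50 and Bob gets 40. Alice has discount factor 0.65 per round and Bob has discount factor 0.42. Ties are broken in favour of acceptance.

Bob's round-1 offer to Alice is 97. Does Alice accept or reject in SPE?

Accept

Work out Alice's continuation value if the offer is rejected.
Round 3 (Bob proposes): Alice gets 50 if talks fail, so Bob offers 50 and keeps 150.
Round 2 (Alice proposes): Bob can get 150 next round, worth 0.42 × 150 = 63 now, so Alice offers 63, keeping 137.
So by rejecting in round 1, Alice gets 137 next round, worth 0.65 × 137 = 89.05 now.
Offer 97 ≥ 89.05, so Alice accepts.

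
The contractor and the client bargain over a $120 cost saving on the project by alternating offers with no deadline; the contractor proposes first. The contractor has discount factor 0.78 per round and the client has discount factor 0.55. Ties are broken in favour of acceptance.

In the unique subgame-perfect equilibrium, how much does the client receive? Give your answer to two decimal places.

Let x be the contractor's share when the contractor proposes and y be the client's share when the client proposes.
The client accepts iff offered ≥ 0.55·y, so x = 120 − 0.55y. Symmetrically y = 120 − 0.78x.
Substituting: x = 120 − 0.55(120 − 0.78x), giving x(1 − 0.78·0.55) = 120(1 − 0.55).
So x = 120 × 0.45 / 0.571 ≈ 94.5709, and the client receives 120 − x ≈ 25.4291.

25.43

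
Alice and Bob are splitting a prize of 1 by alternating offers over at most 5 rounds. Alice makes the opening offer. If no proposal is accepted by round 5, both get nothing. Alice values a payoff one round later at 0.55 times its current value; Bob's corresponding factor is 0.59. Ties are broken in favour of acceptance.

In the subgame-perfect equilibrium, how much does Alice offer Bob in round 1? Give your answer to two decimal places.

0.35

Solve by backward induction from round 5.
Round 5 (Alice proposes): Bob will accept anything ≥ 0, so Alice offers 0 and keeps 1.
Round 4 (Bob proposes): Alice can get 1 next round, worth 0.55 × 1 = 0.55 now, so Bob offers 0.55, keeping 0.45.
Round 3 (Alice proposes): Bob can get 0.45 next round, worth 0.59 × 0.45 = 0.2655 now, so Alice offers 0.2655, keeping 0.7345.
Round 2 (Bob proposes): Alice can get 0.7345 next round, worth 0.55 × 0.7345 = 0.403975 now, so Bob offers 0.403975, keeping 0.596025.
Round 1 (Alice proposes): Bob can get 0.596025 next round, worth 0.59 × 0.596025 = 0.35165475 now; Alice offers that and keeps 0.64834525.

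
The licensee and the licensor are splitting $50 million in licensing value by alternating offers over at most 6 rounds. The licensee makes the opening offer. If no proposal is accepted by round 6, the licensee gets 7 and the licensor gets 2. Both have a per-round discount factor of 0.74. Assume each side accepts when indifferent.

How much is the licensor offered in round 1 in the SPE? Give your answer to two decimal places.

Solve by backward induction from round 6.
Round 6 (the licensor proposes): the licensee gets 7 if talks fail, so the licensor offers 7 and keeps 43.
Round 5 (the licensee proposes): the licensor can get 43 next round, worth 0.74 × 43 = 31.82 now. The licensee offers 31.82 and keeps 50 − 31.82 = 18.18.
Round 4 (the licensor proposes): the licensee can get 18.18 next round, worth 0.74 × 18.18 = 13.4532 now. The licensor offers 13.4532 and keeps 50 − 13.4532 = 36.5468.
Round 3 (the licensee proposes): the licensor can get 36.5468 next round, worth 0.74 × 36.5468 = 27.044632 now. The licensee offers 27.044632 and keeps 50 − 27.044632 = 22.955368.
Round 2 (the licensor proposes): the licensee can get 22.955368 next round, worth 0.74 × 22.955368 = 16.98697232 now, so the licensor offers 16.98697232, keeping 33.01302768.
Round 1 (the licensee proposes): the licensor can get 33.01302768 next round, worth 0.74 × 33.01302768 = 24.4296404832 now, so the licensee offers 24.4296404832, keeping 25.5703595168.

24.43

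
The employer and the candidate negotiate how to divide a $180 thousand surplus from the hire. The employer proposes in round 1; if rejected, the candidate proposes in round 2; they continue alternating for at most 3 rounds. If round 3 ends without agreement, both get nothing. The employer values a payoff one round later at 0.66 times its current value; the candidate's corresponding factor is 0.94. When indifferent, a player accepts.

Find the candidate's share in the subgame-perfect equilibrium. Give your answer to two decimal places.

57.53

Round 3 (the employer proposes): the candidate will accept anything ≥ 0, so the employer offers 0 and keeps 180.
Round 2 (the candidate proposes): the employer can get 180 next round, worth 0.66 × 180 = 118.8 now. The candidate offers 118.8 and keeps 180 − 118.8 = 61.2.
Round 1 (the employer proposes): the candidate can get 61.2 next round, worth 0.94 × 61.2 = 57.528 now. The employer offers 57.528 and keeps 180 − 57.528 = 122.472.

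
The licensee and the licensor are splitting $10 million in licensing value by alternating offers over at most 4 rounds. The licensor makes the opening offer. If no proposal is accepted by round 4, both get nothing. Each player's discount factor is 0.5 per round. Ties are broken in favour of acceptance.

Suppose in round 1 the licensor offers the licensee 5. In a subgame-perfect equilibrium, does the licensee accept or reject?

Work out the licensee's continuation value if the offer is rejected.
Round 4 (the licensee proposes): rejection yields 0 for the licensor; the licensee offers 0 and keeps 10.
Round 3 (the licensor proposes): the licensee can get 10 next round, worth 0.5 × 10 = 5 now. The licensor offers 5 and keeps 10 − 5 = 5.
Round 2 (the licensee proposes): the licensor can get 5 next round, worth 0.5 × 5 = 2.5 now. The licensee offers 2.5 and keeps 10 − 2.5 = 7.5.
So by rejecting in round 1, the licensee gets 7.5 next round, worth 0.5 × 7.5 = 3.75 now.
Offer 5 ≥ 3.75, so the licensee accepts.

Accept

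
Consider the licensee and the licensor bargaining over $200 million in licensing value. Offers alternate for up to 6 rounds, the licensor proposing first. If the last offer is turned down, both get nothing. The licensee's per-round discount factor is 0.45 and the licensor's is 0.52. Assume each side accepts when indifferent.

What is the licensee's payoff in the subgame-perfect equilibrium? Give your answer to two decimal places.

Round 6 (the licensee proposes): the licensor will accept anything ≥ 0, so the licensee offers 0 and keeps 200.
Round 5 (the licensor proposes): the licensee can get 200 next round, worth 0.45 × 200 = 90 now; the licensor offers that and keeps 110.
Round 4 (the licensee proposes): the licensor can get 110 next round, worth 0.52 × 110 = 57.2 now; the licensee offers that and keeps 142.8.
Round 3 (the licensor proposes): the licensee can get 142.8 next round, worth 0.45 × 142.8 = 64.26 now; the licensor offers that and keeps 135.74.
Round 2 (the licensee proposes): the licensor can get 135.74 next round, worth 0.52 × 135.74 = 70.5848 now, so the licensee offers 70.5848, keeping 129.4152.
Round 1 (the licensor proposes): the licensee can get 129.4152 next round, worth 0.45 × 129.4152 = 58.23684 now; the licensor offers that and keeps 141.76316.

58.24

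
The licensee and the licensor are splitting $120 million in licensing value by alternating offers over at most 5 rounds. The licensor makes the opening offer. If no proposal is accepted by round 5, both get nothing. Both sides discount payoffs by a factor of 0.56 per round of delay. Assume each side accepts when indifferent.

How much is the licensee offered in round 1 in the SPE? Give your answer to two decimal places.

Round 5 (the licensor proposes): rejection yields 0 for the licensee; the licensor offers 0 and keeps 120.
Round 4 (the licensee proposes): the licensor can get 120 next round, worth 0.56 × 120 = 67.2 now, so the licensee offers 67.2, keeping 52.8.
Round 3 (the licensor proposes): the licensee can get 52.8 next round, worth 0.56 × 52.8 = 29.568 now. The licensor offers 29.568 and keeps 120 − 29.568 = 90.432.
Round 2 (the licensee proposes): the licensor can get 90.432 next round, worth 0.56 × 90.432 = 50.64192 now, so the licensee offers 50.64192, keeping 69.35808.
Round 1 (the licensor proposes): the licensee can get 69.35808 next round, worth 0.56 × 69.35808 = 38.8405248 now, so the licensor offers 38.8405248, keeping 81.1594752.

38.84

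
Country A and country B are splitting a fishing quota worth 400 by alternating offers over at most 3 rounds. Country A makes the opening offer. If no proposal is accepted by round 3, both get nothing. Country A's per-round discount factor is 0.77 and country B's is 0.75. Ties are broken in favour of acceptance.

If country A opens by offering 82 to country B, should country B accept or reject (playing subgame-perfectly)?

Round 3 (country A proposes): rejection yields 0 for country B; country A offers 0 and keeps 400.
Round 2 (country B proposes): country A can get 400 next round, worth 0.77 × 400 = 308 now, so country B offers 308, keeping 92.
So by rejecting in round 1, country B gets 92 next round, worth 0.75 × 92 = 69 now.
Offer 82 ≥ 69, so country B accepts.

Accept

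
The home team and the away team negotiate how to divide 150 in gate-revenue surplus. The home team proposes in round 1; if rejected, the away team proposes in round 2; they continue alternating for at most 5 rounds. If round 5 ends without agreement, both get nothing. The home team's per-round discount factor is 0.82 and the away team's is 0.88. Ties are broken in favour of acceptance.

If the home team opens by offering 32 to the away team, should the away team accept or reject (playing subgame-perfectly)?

Reject

Round 5 (the home team proposes): the away team will accept anything ≥ 0, so the home team offers 0 and keeps 150.
Round 4 (the away team proposes): the home team can get 150 next round, worth 0.82 × 150 = 123 now; the away team offers that and keeps 27.
Round 3 (the home team proposes): the away team can get 27 next round, worth 0.88 × 27 = 23.76 now, so the home team offers 23.76, keeping 126.24.
Round 2 (the away team proposes): the home team can get 126.24 next round, worth 0.82 × 126.24 = 103.5168 now, so the away team offers 103.5168, keeping 46.4832.
So by rejecting in round 1, the away team gets 46.4832 next round, worth 0.88 × 46.4832 = 40.905216 now.
Offer 32 < 40.905216, so the away team rejects.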